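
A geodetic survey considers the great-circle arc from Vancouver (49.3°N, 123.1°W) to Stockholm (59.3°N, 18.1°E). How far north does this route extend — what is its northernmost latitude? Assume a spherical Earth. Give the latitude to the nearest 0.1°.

≈ 76.9°N

The great circle lies in the plane with unit normal n̂ = (p₁ × p₂)/|p₁ × p₂|.
Here n̂_z ≈ +0.227; the vertex latitude is φ_max = arccos|n̂_z| ≈ 76.9°.
Check via Clairaut: cos φ_max = |cos φ₁| · sin C = cos(49.3°)·sin(20.4°) ≈ 0.227, again giving ≈ 76.9°.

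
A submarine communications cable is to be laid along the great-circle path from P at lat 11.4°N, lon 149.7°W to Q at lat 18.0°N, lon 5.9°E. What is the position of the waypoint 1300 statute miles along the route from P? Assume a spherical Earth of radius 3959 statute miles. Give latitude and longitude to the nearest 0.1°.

Write both endpoints as unit vectors p₁, p₂ with components (cos φ cos λ, cos φ sin λ, sin φ).
The central angle between the endpoints is δ = arccos(p₁·p₂) ≈ 2.478 rad (142.0°). The total great-circle distance is δ·R ≈ 2.478 × 3959 ≈ 9811 mi, so the target fraction is f = 1300/9811 ≈ 0.132.
Interpolate at f ≈ 0.132 with slerp weights a = sin((1−f)δ)/sin δ ≈ 1.359, b = sin(fδ)/sin δ ≈ 0.524.
p = a·p₁ + b·p₂ ≈ (-0.655, -0.621, 0.431); φ = arcsin(p_z) ≈ 25.50°, λ = atan2(p_y, p_x) ≈ -136.52°.

≈ lat 25.5°N, lon 136.5°W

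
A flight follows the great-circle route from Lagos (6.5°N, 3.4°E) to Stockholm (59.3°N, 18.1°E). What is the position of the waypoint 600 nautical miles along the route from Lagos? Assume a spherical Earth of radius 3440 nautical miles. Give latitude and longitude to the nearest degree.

≈ (16°N, 5°E)

The haversine formula gives a central angle δ ≈ 0.942 rad (54.0°) between the endpoints. The total great-circle distance is δ·R ≈ 0.942 × 3440 ≈ 3241 nmi, so the target fraction is f = 600/3241 ≈ 0.185.
Interpolate at f ≈ 0.185 with slerp weights a = sin((1−f)δ)/sin δ ≈ 0.859, b = sin(fδ)/sin δ ≈ 0.215.
p = a·p₁ + b·p₂ ≈ (0.956, 0.085, 0.282); φ = arcsin(p_z) ≈ 16.36°, λ = atan2(p_y, p_x) ≈ 5.06°.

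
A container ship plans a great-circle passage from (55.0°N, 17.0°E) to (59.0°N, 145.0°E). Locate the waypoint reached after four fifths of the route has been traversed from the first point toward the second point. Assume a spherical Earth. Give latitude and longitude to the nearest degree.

≈ (68°N, 128°E)

Write both endpoints as unit vectors p₁, p₂ with components (cos φ cos λ, cos φ sin λ, sin φ).
The central angle between the endpoints is δ = arccos(p₁·p₂) ≈ 1.024 rad (58.6°).
Interpolate at f = 4/5 with slerp weights a = sin((1−f)δ)/sin δ ≈ 0.238, b = sin(fδ)/sin δ ≈ 0.855.
p = a·p₁ + b·p₂ ≈ (-0.230, 0.293, 0.928); φ = arcsin(p_z) ≈ 68.14°, λ = atan2(p_y, p_x) ≈ 128.20°.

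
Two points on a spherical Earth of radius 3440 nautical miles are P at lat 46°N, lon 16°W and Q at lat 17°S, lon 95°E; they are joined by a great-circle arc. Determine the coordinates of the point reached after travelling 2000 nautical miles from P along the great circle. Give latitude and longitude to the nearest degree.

From cos δ = sin φ₁ sin φ₂ + cos φ₁ cos φ₂ cos Δλ, the central angle is δ ≈ 2.036 rad (116.6°). The total great-circle distance is δ·R ≈ 2.036 × 3440 ≈ 7003 nmi, so the target fraction is f = 2000/7003 ≈ 0.286.
Interpolate at f ≈ 0.286 with slerp weights a = sin((1−f)δ)/sin δ ≈ 1.111, b = sin(fδ)/sin δ ≈ 0.614.
p = a·p₁ + b·p₂ ≈ (0.691, 0.373, 0.620); φ = arcsin(p_z) ≈ 38.29°, λ = atan2(p_y, p_x) ≈ 28.34°.

≈ lat 38°N, lon 28°E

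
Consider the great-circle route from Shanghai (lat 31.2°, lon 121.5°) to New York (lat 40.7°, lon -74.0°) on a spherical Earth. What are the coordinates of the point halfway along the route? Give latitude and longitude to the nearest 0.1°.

The haversine formula gives a central angle δ ≈ 1.862 rad (106.7°) between the endpoints.
Interpolate at f = 1/2 with slerp weights a = sin((1−f)δ)/sin δ ≈ 0.837, b = sin(fδ)/sin δ ≈ 0.837.
p = a·p₁ + b·p₂ ≈ (-0.199, 0.000, 0.980); φ = arcsin(p_z) ≈ 78.51°, λ = atan2(p_y, p_x) ≈ 179.87°.

≈ lat 78.5°, lon 179.9°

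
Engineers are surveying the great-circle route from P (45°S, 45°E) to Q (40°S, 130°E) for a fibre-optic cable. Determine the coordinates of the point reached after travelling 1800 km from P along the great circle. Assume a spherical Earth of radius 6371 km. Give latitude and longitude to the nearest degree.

≈ (51°S, 68°E)

From cos δ = sin φ₁ sin φ₂ + cos φ₁ cos φ₂ cos Δλ, the central angle is δ ≈ 1.045 rad (59.9°). The total great-circle distance is δ·R ≈ 1.045 × 6371 ≈ 6659 km, so the target fraction is f = 1800/6659 ≈ 0.270.
Interpolate at f ≈ 0.270 with slerp weights a = sin((1−f)δ)/sin δ ≈ 0.799, b = sin(fδ)/sin δ ≈ 0.322.
p = a·p₁ + b·p₂ ≈ (0.241, 0.588, -0.772); φ = arcsin(p_z) ≈ -50.52°, λ = atan2(p_y, p_x) ≈ 67.76°.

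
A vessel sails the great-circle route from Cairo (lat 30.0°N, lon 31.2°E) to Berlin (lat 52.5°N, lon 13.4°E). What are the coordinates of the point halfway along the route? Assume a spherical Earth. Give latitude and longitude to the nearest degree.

≈ lat 42°N, lon 24°E

The haversine formula gives a central angle δ ≈ 0.454 rad (26.0°) between the endpoints.
Interpolate at f = 1/2 with slerp weights a = sin((1−f)δ)/sin δ ≈ 0.513, b = sin(fδ)/sin δ ≈ 0.513.
p = a·p₁ + b·p₂ ≈ (0.684, 0.303, 0.664); φ = arcsin(p_z) ≈ 41.58°, λ = atan2(p_y, p_x) ≈ 23.86°.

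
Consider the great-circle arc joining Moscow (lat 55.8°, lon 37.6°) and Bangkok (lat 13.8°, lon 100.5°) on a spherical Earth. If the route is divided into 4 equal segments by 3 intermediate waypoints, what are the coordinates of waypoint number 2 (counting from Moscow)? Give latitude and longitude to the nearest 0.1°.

≈ lat 38.8°, lon 78.3°

Convert each endpoint to a unit vector on the sphere (x = cos φ cos λ, y = cos φ sin λ, z = sin φ).
The central angle between the endpoints is δ = arccos(p₁·p₂) ≈ 1.109 rad (63.5°).
Interpolate at f = 2/4 with slerp weights a = sin((1−f)δ)/sin δ ≈ 0.588, b = sin(fδ)/sin δ ≈ 0.588.
p = a·p₁ + b·p₂ ≈ (0.158, 0.763, 0.627); φ = arcsin(p_z) ≈ 38.80°, λ = atan2(p_y, p_x) ≈ 78.32°.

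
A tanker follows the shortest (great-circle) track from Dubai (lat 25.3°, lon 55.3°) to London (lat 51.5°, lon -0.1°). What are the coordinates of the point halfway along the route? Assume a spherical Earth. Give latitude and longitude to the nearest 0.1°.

≈ lat 41.7°, lon 33.1°

Write both endpoints as unit vectors p₁, p₂ with components (cos φ cos λ, cos φ sin λ, sin φ).
The central angle between the endpoints is δ = arccos(p₁·p₂) ≈ 0.858 rad (49.2°).
Interpolate at f = 1/2 with slerp weights a = sin((1−f)δ)/sin δ ≈ 0.550, b = sin(fδ)/sin δ ≈ 0.550.
p = a·p₁ + b·p₂ ≈ (0.625, 0.408, 0.665); φ = arcsin(p_z) ≈ 41.70°, λ = atan2(p_y, p_x) ≈ 33.13°.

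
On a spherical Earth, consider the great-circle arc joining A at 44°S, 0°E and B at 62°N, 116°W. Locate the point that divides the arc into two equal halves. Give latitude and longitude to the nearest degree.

Write both endpoints as unit vectors p₁, p₂ with components (cos φ cos λ, cos φ sin λ, sin φ).
The central angle between the endpoints is δ = arccos(p₁·p₂) ≈ 2.436 rad (139.6°).
Interpolate at f = 1/2 with slerp weights a = sin((1−f)δ)/sin δ ≈ 1.448, b = sin(fδ)/sin δ ≈ 1.448.
p = a·p₁ + b·p₂ ≈ (0.743, -0.611, 0.273); φ = arcsin(p_z) ≈ 15.82°, λ = atan2(p_y, p_x) ≈ -39.41°.

≈ 16°N, 39°W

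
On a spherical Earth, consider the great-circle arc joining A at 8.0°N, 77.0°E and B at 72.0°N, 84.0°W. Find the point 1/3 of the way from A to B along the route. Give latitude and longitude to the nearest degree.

From cos δ = sin φ₁ sin φ₂ + cos φ₁ cos φ₂ cos Δλ, the central angle is δ ≈ 1.728 rad (99.0°).
Interpolate at f = 1/3 with slerp weights a = sin((1−f)δ)/sin δ ≈ 0.925, b = sin(fδ)/sin δ ≈ 0.552.
p = a·p₁ + b·p₂ ≈ (0.224, 0.723, 0.653); φ = arcsin(p_z) ≈ 40.80°, λ = atan2(p_y, p_x) ≈ 72.80°.

≈ 41°N, 73°E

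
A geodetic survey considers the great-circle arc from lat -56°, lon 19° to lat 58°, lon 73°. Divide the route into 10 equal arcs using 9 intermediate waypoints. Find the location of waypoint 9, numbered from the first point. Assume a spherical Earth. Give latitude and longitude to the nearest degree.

≈ lat 47°, lon 63°

From cos δ = sin φ₁ sin φ₂ + cos φ₁ cos φ₂ cos Δλ, the central angle is δ ≈ 2.128 rad (121.9°).
Interpolate at f = 9/10 with slerp weights a = sin((1−f)δ)/sin δ ≈ 0.249, b = sin(fδ)/sin δ ≈ 1.109.
p = a·p₁ + b·p₂ ≈ (0.303, 0.607, 0.734); φ = arcsin(p_z) ≈ 47.24°, λ = atan2(p_y, p_x) ≈ 63.45°.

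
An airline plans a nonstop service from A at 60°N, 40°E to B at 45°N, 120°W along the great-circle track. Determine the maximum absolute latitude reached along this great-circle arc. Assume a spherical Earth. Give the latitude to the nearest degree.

≈ 83°N

The great circle lies in the plane with unit normal n̂ = (p₁ × p₂)/|p₁ × p₂|.
Here n̂_z ≈ -0.126; the vertex latitude is φ_max = arccos|n̂_z| ≈ 82.8°.
Check via Clairaut: cos φ_max = |cos φ₁| · sin C = cos(60.0°)·sin(14.6°) ≈ 0.126, again giving ≈ 82.8°.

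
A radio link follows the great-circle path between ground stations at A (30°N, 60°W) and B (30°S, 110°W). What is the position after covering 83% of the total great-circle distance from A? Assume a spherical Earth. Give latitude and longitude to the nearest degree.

≈ (20°S, 101°W)

Write both endpoints as unit vectors p₁, p₂ with components (cos φ cos λ, cos φ sin λ, sin φ).
The central angle between the endpoints is δ = arccos(p₁·p₂) ≈ 1.337 rad (76.6°).
Interpolate at f = 0.83 with slerp weights a = sin((1−f)δ)/sin δ ≈ 0.232, b = sin(fδ)/sin δ ≈ 0.921.
p = a·p₁ + b·p₂ ≈ (-0.172, -0.923, -0.344); φ = arcsin(p_z) ≈ -20.15°, λ = atan2(p_y, p_x) ≈ -100.58°.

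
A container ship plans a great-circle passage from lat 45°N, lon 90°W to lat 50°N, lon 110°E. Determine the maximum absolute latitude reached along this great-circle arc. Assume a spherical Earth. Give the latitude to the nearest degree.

≈ 81°N

The great circle lies in the plane with unit normal n̂ = (p₁ × p₂)/|p₁ × p₂|.
Here n̂_z ≈ -0.156; the vertex latitude is φ_max = arccos|n̂_z| ≈ 81.0°.
Check via Clairaut: cos φ_max = |cos φ₁| · sin C = cos(45.0°)·sin(12.8°) ≈ 0.156, again giving ≈ 81.0°.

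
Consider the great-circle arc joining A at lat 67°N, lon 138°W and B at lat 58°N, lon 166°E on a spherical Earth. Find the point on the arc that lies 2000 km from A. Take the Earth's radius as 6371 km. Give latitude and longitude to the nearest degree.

Convert each endpoint to a unit vector on the sphere (x = cos φ cos λ, y = cos φ sin λ, z = sin φ).
The central angle between the endpoints is δ = arccos(p₁·p₂) ≈ 0.459 rad (26.3°). The total great-circle distance is δ·R ≈ 0.459 × 6371 ≈ 2925 km, so the target fraction is f = 2000/2925 ≈ 0.684.
Interpolate at f ≈ 0.684 with slerp weights a = sin((1−f)δ)/sin δ ≈ 0.327, b = sin(fδ)/sin δ ≈ 0.697.
p = a·p₁ + b·p₂ ≈ (-0.453, 0.004, 0.891); φ = arcsin(p_z) ≈ 63.06°, λ = atan2(p_y, p_x) ≈ 179.50°.

≈ lat 63°N, lon 180°E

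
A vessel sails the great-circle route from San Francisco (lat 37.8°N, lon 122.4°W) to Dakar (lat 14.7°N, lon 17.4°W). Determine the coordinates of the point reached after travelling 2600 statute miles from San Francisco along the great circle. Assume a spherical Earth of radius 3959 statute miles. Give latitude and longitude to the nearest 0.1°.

≈ lat 41.0°N, lon 73.2°W

Write both endpoints as unit vectors p₁, p₂ with components (cos φ cos λ, cos φ sin λ, sin φ).
The central angle between the endpoints is δ = arccos(p₁·p₂) ≈ 1.613 rad (92.4°). The total great-circle distance is δ·R ≈ 1.613 × 3959 ≈ 6386 mi, so the target fraction is f = 2600/6386 ≈ 0.407.
Interpolate at f ≈ 0.407 with slerp weights a = sin((1−f)δ)/sin δ ≈ 0.818, b = sin(fδ)/sin δ ≈ 0.611.
p = a·p₁ + b·p₂ ≈ (0.218, -0.722, 0.656); φ = arcsin(p_z) ≈ 41.02°, λ = atan2(p_y, p_x) ≈ -73.22°.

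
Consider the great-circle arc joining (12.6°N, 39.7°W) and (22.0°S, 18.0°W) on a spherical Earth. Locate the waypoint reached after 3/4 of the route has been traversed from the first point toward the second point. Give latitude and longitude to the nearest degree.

≈ (13°S, 24°W)

Write both endpoints as unit vectors p₁, p₂ with components (cos φ cos λ, cos φ sin λ, sin φ).
The central angle between the endpoints is δ = arccos(p₁·p₂) ≈ 0.709 rad (40.6°).
Interpolate at f = 3/4 with slerp weights a = sin((1−f)δ)/sin δ ≈ 0.271, b = sin(fδ)/sin δ ≈ 0.779.
p = a·p₁ + b·p₂ ≈ (0.890, -0.392, -0.233); φ = arcsin(p_z) ≈ -13.45°, λ = atan2(p_y, p_x) ≈ -23.77°.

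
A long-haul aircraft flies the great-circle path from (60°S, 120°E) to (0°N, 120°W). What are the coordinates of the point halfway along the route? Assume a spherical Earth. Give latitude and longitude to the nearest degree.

Write both endpoints as unit vectors p₁, p₂ with components (cos φ cos λ, cos φ sin λ, sin φ).
The central angle between the endpoints is δ = arccos(p₁·p₂) ≈ 1.823 rad (104.5°).
Interpolate at f = 1/2 with slerp weights a = sin((1−f)δ)/sin δ ≈ 0.816, b = sin(fδ)/sin δ ≈ 0.816.
p = a·p₁ + b·p₂ ≈ (-0.612, -0.354, -0.707); φ = arcsin(p_z) ≈ -45.00°, λ = atan2(p_y, p_x) ≈ -150.00°.

≈ (45°S, 150°W)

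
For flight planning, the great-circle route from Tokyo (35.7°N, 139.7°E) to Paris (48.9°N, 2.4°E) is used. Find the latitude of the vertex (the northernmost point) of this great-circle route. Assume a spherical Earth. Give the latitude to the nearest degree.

≈ 69°N

The great circle lies in the plane with unit normal n̂ = (p₁ × p₂)/|p₁ × p₂|.
Here n̂_z ≈ -0.362; the vertex latitude is φ_max = arccos|n̂_z| ≈ 68.7°.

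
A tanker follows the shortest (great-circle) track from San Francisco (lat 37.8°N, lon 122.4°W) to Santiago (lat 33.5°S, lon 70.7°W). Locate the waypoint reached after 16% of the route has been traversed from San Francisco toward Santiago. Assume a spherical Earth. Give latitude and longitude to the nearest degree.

≈ lat 27°N, lon 112°W

From cos δ = sin φ₁ sin φ₂ + cos φ₁ cos φ₂ cos Δλ, the central angle is δ ≈ 1.501 rad (86.0°).
Interpolate at f = 0.16 with slerp weights a = sin((1−f)δ)/sin δ ≈ 0.955, b = sin(fδ)/sin δ ≈ 0.238.
p = a·p₁ + b·p₂ ≈ (-0.338, -0.824, 0.454); φ = arcsin(p_z) ≈ 26.97°, λ = atan2(p_y, p_x) ≈ -112.32°.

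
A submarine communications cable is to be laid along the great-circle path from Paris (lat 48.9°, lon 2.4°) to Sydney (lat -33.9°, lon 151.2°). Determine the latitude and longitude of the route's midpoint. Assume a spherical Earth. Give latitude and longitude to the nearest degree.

Convert each endpoint to a unit vector on the sphere (x = cos φ cos λ, y = cos φ sin λ, z = sin φ).
The central angle between the endpoints is δ = arccos(p₁·p₂) ≈ 2.662 rad (152.5°).
Interpolate at f = 1/2 with slerp weights a = sin((1−f)δ)/sin δ ≈ 2.104, b = sin(fδ)/sin δ ≈ 2.104.
p = a·p₁ + b·p₂ ≈ (-0.148, 0.899, 0.412); φ = arcsin(p_z) ≈ 24.33°, λ = atan2(p_y, p_x) ≈ 99.37°.

≈ lat 24°, lon 99°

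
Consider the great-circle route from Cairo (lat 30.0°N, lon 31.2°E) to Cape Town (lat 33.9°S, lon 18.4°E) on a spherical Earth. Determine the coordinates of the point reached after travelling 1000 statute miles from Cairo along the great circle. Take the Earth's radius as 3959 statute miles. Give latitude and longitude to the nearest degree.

Write both endpoints as unit vectors p₁, p₂ with components (cos φ cos λ, cos φ sin λ, sin φ).
The central angle between the endpoints is δ = arccos(p₁·p₂) ≈ 1.135 rad (65.0°). The total great-circle distance is δ·R ≈ 1.135 × 3959 ≈ 4494 mi, so the target fraction is f = 1000/4494 ≈ 0.223.
Interpolate at f ≈ 0.223 with slerp weights a = sin((1−f)δ)/sin δ ≈ 0.852, b = sin(fδ)/sin δ ≈ 0.276.
p = a·p₁ + b·p₂ ≈ (0.848, 0.454, 0.272); φ = arcsin(p_z) ≈ 15.80°, λ = atan2(p_y, p_x) ≈ 28.18°.

≈ lat 16°N, lon 28°E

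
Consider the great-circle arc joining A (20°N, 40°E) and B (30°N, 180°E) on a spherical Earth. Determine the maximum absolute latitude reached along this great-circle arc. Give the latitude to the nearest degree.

The great circle lies in the plane with unit normal n̂ = (p₁ × p₂)/|p₁ × p₂|.
Here n̂_z ≈ +0.587; the vertex latitude is φ_max = arccos|n̂_z| ≈ 54.1°.

≈ 54°N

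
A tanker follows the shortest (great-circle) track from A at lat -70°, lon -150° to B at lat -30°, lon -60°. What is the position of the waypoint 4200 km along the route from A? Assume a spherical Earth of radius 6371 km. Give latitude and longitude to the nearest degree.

≈ lat -52°, lon -75°

Write both endpoints as unit vectors p₁, p₂ with components (cos φ cos λ, cos φ sin λ, sin φ).
The central angle between the endpoints is δ = arccos(p₁·p₂) ≈ 1.082 rad (62.0°). The total great-circle distance is δ·R ≈ 1.082 × 6371 ≈ 6891 km, so the target fraction is f = 4200/6891 ≈ 0.609.
Interpolate at f ≈ 0.609 with slerp weights a = sin((1−f)δ)/sin δ ≈ 0.464, b = sin(fδ)/sin δ ≈ 0.694.
p = a·p₁ + b·p₂ ≈ (0.163, -0.600, -0.783); φ = arcsin(p_z) ≈ -51.57°, λ = atan2(p_y, p_x) ≈ -74.81°.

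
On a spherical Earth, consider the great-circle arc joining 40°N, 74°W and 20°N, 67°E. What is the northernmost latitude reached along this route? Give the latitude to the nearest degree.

The great circle lies in the plane with unit normal n̂ = (p₁ × p₂)/|p₁ × p₂|.
Here n̂_z ≈ +0.482; the vertex latitude is φ_max = arccos|n̂_z| ≈ 61.2°.

≈ 61°N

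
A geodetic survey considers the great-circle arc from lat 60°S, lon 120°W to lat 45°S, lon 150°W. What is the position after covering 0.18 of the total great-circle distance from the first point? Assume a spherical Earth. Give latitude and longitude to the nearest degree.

From cos δ = sin φ₁ sin φ₂ + cos φ₁ cos φ₂ cos Δλ, the central angle is δ ≈ 0.406 rad (23.3°).
Interpolate at f = 0.18 with slerp weights a = sin((1−f)δ)/sin δ ≈ 0.827, b = sin(fδ)/sin δ ≈ 0.185.
p = a·p₁ + b·p₂ ≈ (-0.320, -0.424, -0.847); φ = arcsin(p_z) ≈ -57.93°, λ = atan2(p_y, p_x) ≈ -127.07°.

≈ lat 58°S, lon 127°W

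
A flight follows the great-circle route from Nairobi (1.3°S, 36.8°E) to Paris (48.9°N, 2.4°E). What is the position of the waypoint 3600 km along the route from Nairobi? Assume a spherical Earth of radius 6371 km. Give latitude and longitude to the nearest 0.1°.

≈ (27.5°N, 21.5°E)

Write both endpoints as unit vectors p₁, p₂ with components (cos φ cos λ, cos φ sin λ, sin φ).
The central angle between the endpoints is δ = arccos(p₁·p₂) ≈ 1.018 rad (58.3°). The total great-circle distance is δ·R ≈ 1.018 × 6371 ≈ 6485 km, so the target fraction is f = 3600/6485 ≈ 0.555.
Interpolate at f ≈ 0.555 with slerp weights a = sin((1−f)δ)/sin δ ≈ 0.514, b = sin(fδ)/sin δ ≈ 0.629.
p = a·p₁ + b·p₂ ≈ (0.825, 0.325, 0.462); φ = arcsin(p_z) ≈ 27.55°, λ = atan2(p_y, p_x) ≈ 21.52°.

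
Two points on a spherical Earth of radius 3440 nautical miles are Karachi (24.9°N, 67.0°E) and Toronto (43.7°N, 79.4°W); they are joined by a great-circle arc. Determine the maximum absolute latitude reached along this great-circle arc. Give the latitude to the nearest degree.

The great circle lies in the plane with unit normal n̂ = (p₁ × p₂)/|p₁ × p₂|.
Here n̂_z ≈ -0.375; the vertex latitude is φ_max = arccos|n̂_z| ≈ 68.0°.
Check via Clairaut: cos φ_max = |cos φ₁| · sin C = cos(24.9°)·sin(24.4°) ≈ 0.375, again giving ≈ 68.0°.

≈ 68°N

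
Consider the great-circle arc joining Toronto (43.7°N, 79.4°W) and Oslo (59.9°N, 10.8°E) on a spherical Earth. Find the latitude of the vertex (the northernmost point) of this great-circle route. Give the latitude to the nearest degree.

The great circle lies in the plane with unit normal n̂ = (p₁ × p₂)/|p₁ × p₂|.
Here n̂_z ≈ +0.452; the vertex latitude is φ_max = arccos|n̂_z| ≈ 63.1°.

≈ 63°N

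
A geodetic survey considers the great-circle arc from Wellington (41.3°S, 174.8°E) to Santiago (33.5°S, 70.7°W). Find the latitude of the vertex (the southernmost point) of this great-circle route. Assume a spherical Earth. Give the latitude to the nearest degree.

The great circle lies in the plane with unit normal n̂ = (p₁ × p₂)/|p₁ × p₂|.
Here n̂_z ≈ +0.573; the vertex latitude is φ_max = arccos|n̂_z| ≈ 55.0°.

≈ 55°S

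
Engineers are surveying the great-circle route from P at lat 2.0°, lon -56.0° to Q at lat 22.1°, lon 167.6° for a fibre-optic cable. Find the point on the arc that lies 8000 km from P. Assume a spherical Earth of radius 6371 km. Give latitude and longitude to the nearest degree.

≈ lat 31°, lon -126°

The haversine formula gives a central angle δ ≈ 2.288 rad (131.1°) between the endpoints. The total great-circle distance is δ·R ≈ 2.288 × 6371 ≈ 14578 km, so the target fraction is f = 8000/14578 ≈ 0.549.
Interpolate at f ≈ 0.549 with slerp weights a = sin((1−f)δ)/sin δ ≈ 1.139, b = sin(fδ)/sin δ ≈ 1.262.
p = a·p₁ + b·p₂ ≈ (-0.505, -0.693, 0.514); φ = arcsin(p_z) ≈ 30.96°, λ = atan2(p_y, p_x) ≈ -126.08°.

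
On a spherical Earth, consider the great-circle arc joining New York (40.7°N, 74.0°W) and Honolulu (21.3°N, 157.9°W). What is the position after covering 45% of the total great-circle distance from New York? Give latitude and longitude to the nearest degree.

≈ (40°N, 117°W)

From cos δ = sin φ₁ sin φ₂ + cos φ₁ cos φ₂ cos Δλ, the central angle is δ ≈ 1.254 rad (71.8°).
Interpolate at f = 0.45 with slerp weights a = sin((1−f)δ)/sin δ ≈ 0.670, b = sin(fδ)/sin δ ≈ 0.563.
p = a·p₁ + b·p₂ ≈ (-0.346, -0.685, 0.641); φ = arcsin(p_z) ≈ 39.87°, λ = atan2(p_y, p_x) ≈ -116.78°.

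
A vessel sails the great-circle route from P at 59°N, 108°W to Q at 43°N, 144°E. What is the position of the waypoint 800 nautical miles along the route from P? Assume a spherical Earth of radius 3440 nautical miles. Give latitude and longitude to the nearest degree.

≈ 65°N, 134°W

Convert each endpoint to a unit vector on the sphere (x = cos φ cos λ, y = cos φ sin λ, z = sin φ).
The central angle between the endpoints is δ = arccos(p₁·p₂) ≈ 1.084 rad (62.1°). The total great-circle distance is δ·R ≈ 1.084 × 3440 ≈ 3727 nmi, so the target fraction is f = 800/3727 ≈ 0.215.
Interpolate at f ≈ 0.215 with slerp weights a = sin((1−f)δ)/sin δ ≈ 0.851, b = sin(fδ)/sin δ ≈ 0.261.
p = a·p₁ + b·p₂ ≈ (-0.290, -0.305, 0.907); φ = arcsin(p_z) ≈ 65.13°, λ = atan2(p_y, p_x) ≈ -133.56°.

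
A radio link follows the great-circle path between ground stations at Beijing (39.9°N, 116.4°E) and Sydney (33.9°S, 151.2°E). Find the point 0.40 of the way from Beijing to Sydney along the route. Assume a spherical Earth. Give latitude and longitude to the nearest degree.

Convert each endpoint to a unit vector on the sphere (x = cos φ cos λ, y = cos φ sin λ, z = sin φ).
The central angle between the endpoints is δ = arccos(p₁·p₂) ≈ 1.405 rad (80.5°).
Interpolate at f = 0.40 with slerp weights a = sin((1−f)δ)/sin δ ≈ 0.757, b = sin(fδ)/sin δ ≈ 0.540.
p = a·p₁ + b·p₂ ≈ (-0.651, 0.736, 0.184); φ = arcsin(p_z) ≈ 10.62°, λ = atan2(p_y, p_x) ≈ 131.49°.

≈ (11°N, 131°E)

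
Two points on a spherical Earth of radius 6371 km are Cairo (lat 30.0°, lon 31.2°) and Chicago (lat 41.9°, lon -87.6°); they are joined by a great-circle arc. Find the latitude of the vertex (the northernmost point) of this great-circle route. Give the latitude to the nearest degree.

The great circle lies in the plane with unit normal n̂ = (p₁ × p₂)/|p₁ × p₂|.
Here n̂_z ≈ -0.565; the vertex latitude is φ_max = arccos|n̂_z| ≈ 55.6°.
Check via Clairaut: cos φ_max = |cos φ₁| · sin C = cos(30.0°)·sin(40.7°) ≈ 0.565, again giving ≈ 55.6°.

≈ 56°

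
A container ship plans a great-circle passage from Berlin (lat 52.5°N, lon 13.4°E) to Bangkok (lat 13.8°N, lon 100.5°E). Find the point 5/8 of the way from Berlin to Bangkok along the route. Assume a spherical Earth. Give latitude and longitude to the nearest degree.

Convert each endpoint to a unit vector on the sphere (x = cos φ cos λ, y = cos φ sin λ, z = sin φ).
The central angle between the endpoints is δ = arccos(p₁·p₂) ≈ 1.350 rad (77.3°).
Interpolate at f = 5/8 with slerp weights a = sin((1−f)δ)/sin δ ≈ 0.497, b = sin(fδ)/sin δ ≈ 0.766.
p = a·p₁ + b·p₂ ≈ (0.159, 0.801, 0.577); φ = arcsin(p_z) ≈ 35.23°, λ = atan2(p_y, p_x) ≈ 78.79°.

≈ lat 35°N, lon 79°E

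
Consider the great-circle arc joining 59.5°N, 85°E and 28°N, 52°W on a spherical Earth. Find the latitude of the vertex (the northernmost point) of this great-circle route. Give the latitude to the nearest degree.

≈ 72°N

The great circle lies in the plane with unit normal n̂ = (p₁ × p₂)/|p₁ × p₂|.
Here n̂_z ≈ -0.307; the vertex latitude is φ_max = arccos|n̂_z| ≈ 72.1°.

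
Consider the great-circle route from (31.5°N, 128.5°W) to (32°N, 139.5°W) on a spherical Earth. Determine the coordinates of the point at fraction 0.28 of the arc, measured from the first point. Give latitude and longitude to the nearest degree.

≈ (32°N, 132°W)

The haversine formula gives a central angle δ ≈ 0.163 rad (9.4°) between the endpoints.
Interpolate at f = 0.28 with slerp weights a = sin((1−f)δ)/sin δ ≈ 0.722, b = sin(fδ)/sin δ ≈ 0.281.
p = a·p₁ + b·p₂ ≈ (-0.564, -0.636, 0.526); φ = arcsin(p_z) ≈ 31.74°, λ = atan2(p_y, p_x) ≈ -131.57°.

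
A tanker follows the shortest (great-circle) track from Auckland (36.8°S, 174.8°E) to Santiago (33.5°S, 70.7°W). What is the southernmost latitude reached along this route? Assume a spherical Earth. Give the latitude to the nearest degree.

≈ 53°S

The great circle lies in the plane with unit normal n̂ = (p₁ × p₂)/|p₁ × p₂|.
Here n̂_z ≈ +0.608; the vertex latitude is φ_max = arccos|n̂_z| ≈ 52.5°.
Check via Clairaut: cos φ_max = |cos φ₁| · sin C = cos(36.8°)·sin(130.5°) ≈ 0.608, again giving ≈ 52.5°.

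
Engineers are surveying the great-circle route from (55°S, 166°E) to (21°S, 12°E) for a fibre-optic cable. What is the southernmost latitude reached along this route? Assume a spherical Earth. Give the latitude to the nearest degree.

The great circle lies in the plane with unit normal n̂ = (p₁ × p₂)/|p₁ × p₂|.
Here n̂_z ≈ -0.239; the vertex latitude is φ_max = arccos|n̂_z| ≈ 76.2°.
Check via Clairaut: cos φ_max = |cos φ₁| · sin C = cos(55.0°)·sin(155.4°) ≈ 0.239, again giving ≈ 76.2°.

≈ 76°S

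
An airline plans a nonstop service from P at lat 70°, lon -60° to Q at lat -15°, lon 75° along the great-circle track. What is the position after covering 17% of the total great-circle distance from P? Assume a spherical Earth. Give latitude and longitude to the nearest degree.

From cos δ = sin φ₁ sin φ₂ + cos φ₁ cos φ₂ cos Δλ, the central angle is δ ≈ 2.068 rad (118.5°).
Interpolate at f = 0.17 with slerp weights a = sin((1−f)δ)/sin δ ≈ 1.126, b = sin(fδ)/sin δ ≈ 0.392.
p = a·p₁ + b·p₂ ≈ (0.290, 0.032, 0.956); φ = arcsin(p_z) ≈ 73.01°, λ = atan2(p_y, p_x) ≈ 6.30°.

≈ lat 73°, lon 6°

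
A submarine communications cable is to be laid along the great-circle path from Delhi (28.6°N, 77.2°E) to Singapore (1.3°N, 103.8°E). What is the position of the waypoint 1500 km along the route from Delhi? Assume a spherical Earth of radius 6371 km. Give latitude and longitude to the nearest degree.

Write both endpoints as unit vectors p₁, p₂ with components (cos φ cos λ, cos φ sin λ, sin φ).
The central angle between the endpoints is δ = arccos(p₁·p₂) ≈ 0.651 rad (37.3°). The total great-circle distance is δ·R ≈ 0.651 × 6371 ≈ 4145 km, so the target fraction is f = 1500/4145 ≈ 0.362.
Interpolate at f ≈ 0.362 with slerp weights a = sin((1−f)δ)/sin δ ≈ 0.666, b = sin(fδ)/sin δ ≈ 0.385.
p = a·p₁ + b·p₂ ≈ (0.038, 0.944, 0.328); φ = arcsin(p_z) ≈ 19.12°, λ = atan2(p_y, p_x) ≈ 87.71°.

≈ (19°N, 88°E)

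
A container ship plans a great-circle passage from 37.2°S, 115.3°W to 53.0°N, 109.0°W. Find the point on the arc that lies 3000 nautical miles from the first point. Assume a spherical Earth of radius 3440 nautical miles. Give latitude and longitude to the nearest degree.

≈ 13°N, 112°W

Convert each endpoint to a unit vector on the sphere (x = cos φ cos λ, y = cos φ sin λ, z = sin φ).
The central angle between the endpoints is δ = arccos(p₁·p₂) ≈ 1.577 rad (90.4°). The total great-circle distance is δ·R ≈ 1.577 × 3440 ≈ 5426 nmi, so the target fraction is f = 3000/5426 ≈ 0.553.
Interpolate at f ≈ 0.553 with slerp weights a = sin((1−f)δ)/sin δ ≈ 0.648, b = sin(fδ)/sin δ ≈ 0.766.
p = a·p₁ + b·p₂ ≈ (-0.371, -0.902, 0.220); φ = arcsin(p_z) ≈ 12.69°, λ = atan2(p_y, p_x) ≈ -112.33°.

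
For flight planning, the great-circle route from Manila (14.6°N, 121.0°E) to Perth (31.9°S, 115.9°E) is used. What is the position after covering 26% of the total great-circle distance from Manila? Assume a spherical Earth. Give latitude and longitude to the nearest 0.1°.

≈ 2.5°N, 119.7°E

Write both endpoints as unit vectors p₁, p₂ with components (cos φ cos λ, cos φ sin λ, sin φ).
The central angle between the endpoints is δ = arccos(p₁·p₂) ≈ 0.816 rad (46.8°).
Interpolate at f = 0.26 with slerp weights a = sin((1−f)δ)/sin δ ≈ 0.780, b = sin(fδ)/sin δ ≈ 0.289.
p = a·p₁ + b·p₂ ≈ (-0.496, 0.867, 0.044); φ = arcsin(p_z) ≈ 2.51°, λ = atan2(p_y, p_x) ≈ 119.75°.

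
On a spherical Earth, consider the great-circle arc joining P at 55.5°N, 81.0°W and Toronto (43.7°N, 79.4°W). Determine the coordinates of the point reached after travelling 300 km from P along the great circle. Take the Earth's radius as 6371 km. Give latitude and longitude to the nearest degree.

Write both endpoints as unit vectors p₁, p₂ with components (cos φ cos λ, cos φ sin λ, sin φ).
The central angle between the endpoints is δ = arccos(p₁·p₂) ≈ 0.207 rad (11.8°). The total great-circle distance is δ·R ≈ 0.207 × 6371 ≈ 1317 km, so the target fraction is f = 300/1317 ≈ 0.228.
Interpolate at f ≈ 0.228 with slerp weights a = sin((1−f)δ)/sin δ ≈ 0.774, b = sin(fδ)/sin δ ≈ 0.229.
p = a·p₁ + b·p₂ ≈ (0.099, -0.596, 0.797); φ = arcsin(p_z) ≈ 52.81°, λ = atan2(p_y, p_x) ≈ -80.56°.

≈ 53°N, 81°W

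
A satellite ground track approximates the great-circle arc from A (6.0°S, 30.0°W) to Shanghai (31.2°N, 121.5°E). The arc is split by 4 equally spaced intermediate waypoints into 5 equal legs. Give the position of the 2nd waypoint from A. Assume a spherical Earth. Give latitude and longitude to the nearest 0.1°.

≈ (33.7°N, 13.7°E)

Write both endpoints as unit vectors p₁, p₂ with components (cos φ cos λ, cos φ sin λ, sin φ).
The central angle between the endpoints is δ = arccos(p₁·p₂) ≈ 2.501 rad (143.3°).
Interpolate at f = 2/5 with slerp weights a = sin((1−f)δ)/sin δ ≈ 1.669, b = sin(fδ)/sin δ ≈ 1.408.
p = a·p₁ + b·p₂ ≈ (0.808, 0.197, 0.555); φ = arcsin(p_z) ≈ 33.71°, λ = atan2(p_y, p_x) ≈ 13.71°.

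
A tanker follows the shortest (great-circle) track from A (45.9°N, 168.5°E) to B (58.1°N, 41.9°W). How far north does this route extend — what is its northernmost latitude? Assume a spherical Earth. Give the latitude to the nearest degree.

≈ 79°N

The great circle lies in the plane with unit normal n̂ = (p₁ × p₂)/|p₁ × p₂|.
Here n̂_z ≈ +0.195; the vertex latitude is φ_max = arccos|n̂_z| ≈ 78.8°.
Check via Clairaut: cos φ_max = |cos φ₁| · sin C = cos(45.9°)·sin(16.2°) ≈ 0.195, again giving ≈ 78.8°.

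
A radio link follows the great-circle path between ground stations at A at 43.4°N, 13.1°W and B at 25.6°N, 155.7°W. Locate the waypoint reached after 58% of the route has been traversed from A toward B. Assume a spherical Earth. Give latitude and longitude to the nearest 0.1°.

Convert each endpoint to a unit vector on the sphere (x = cos φ cos λ, y = cos φ sin λ, z = sin φ).
The central angle between the endpoints is δ = arccos(p₁·p₂) ≈ 1.796 rad (102.9°).
Interpolate at f = 0.58 with slerp weights a = sin((1−f)δ)/sin δ ≈ 0.703, b = sin(fδ)/sin δ ≈ 0.886.
p = a·p₁ + b·p₂ ≈ (-0.231, -0.444, 0.866); φ = arcsin(p_z) ≈ 59.95°, λ = atan2(p_y, p_x) ≈ -117.44°.

≈ 59.9°N, 117.4°W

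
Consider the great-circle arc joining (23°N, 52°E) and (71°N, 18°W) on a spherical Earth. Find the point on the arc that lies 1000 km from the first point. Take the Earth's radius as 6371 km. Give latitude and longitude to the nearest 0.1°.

≈ (31.4°N, 48.4°E)

Write both endpoints as unit vectors p₁, p₂ with components (cos φ cos λ, cos φ sin λ, sin φ).
The central angle between the endpoints is δ = arccos(p₁·p₂) ≈ 1.079 rad (61.8°). The total great-circle distance is δ·R ≈ 1.079 × 6371 ≈ 6876 km, so the target fraction is f = 1000/6876 ≈ 0.145.
Interpolate at f ≈ 0.145 with slerp weights a = sin((1−f)δ)/sin δ ≈ 0.904, b = sin(fδ)/sin δ ≈ 0.177.
p = a·p₁ + b·p₂ ≈ (0.567, 0.638, 0.521); φ = arcsin(p_z) ≈ 31.39°, λ = atan2(p_y, p_x) ≈ 48.36°.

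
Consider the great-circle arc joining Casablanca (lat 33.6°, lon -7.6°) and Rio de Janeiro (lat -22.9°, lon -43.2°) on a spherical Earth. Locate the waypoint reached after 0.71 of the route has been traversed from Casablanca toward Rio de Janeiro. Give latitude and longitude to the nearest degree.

≈ lat -6°, lon -33°

Convert each endpoint to a unit vector on the sphere (x = cos φ cos λ, y = cos φ sin λ, z = sin φ).
The central angle between the endpoints is δ = arccos(p₁·p₂) ≈ 1.150 rad (65.9°).
Interpolate at f = 0.71 with slerp weights a = sin((1−f)δ)/sin δ ≈ 0.359, b = sin(fδ)/sin δ ≈ 0.798.
p = a·p₁ + b·p₂ ≈ (0.832, -0.543, -0.112); φ = arcsin(p_z) ≈ -6.44°, λ = atan2(p_y, p_x) ≈ -33.12°.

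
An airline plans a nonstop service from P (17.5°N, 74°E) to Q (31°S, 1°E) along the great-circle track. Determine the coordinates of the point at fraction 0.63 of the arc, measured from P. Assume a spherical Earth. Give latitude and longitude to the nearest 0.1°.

Convert each endpoint to a unit vector on the sphere (x = cos φ cos λ, y = cos φ sin λ, z = sin φ).
The central angle between the endpoints is δ = arccos(p₁·p₂) ≈ 1.487 rad (85.2°).
Interpolate at f = 0.63 with slerp weights a = sin((1−f)δ)/sin δ ≈ 0.525, b = sin(fδ)/sin δ ≈ 0.808.
p = a·p₁ + b·p₂ ≈ (0.831, 0.493, -0.259); φ = arcsin(p_z) ≈ -14.99°, λ = atan2(p_y, p_x) ≈ 30.69°.

≈ (15.0°S, 30.7°E)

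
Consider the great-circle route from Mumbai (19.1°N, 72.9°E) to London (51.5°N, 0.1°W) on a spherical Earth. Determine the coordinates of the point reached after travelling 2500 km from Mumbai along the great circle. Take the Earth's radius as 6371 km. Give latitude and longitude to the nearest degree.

Convert each endpoint to a unit vector on the sphere (x = cos φ cos λ, y = cos φ sin λ, z = sin φ).
The central angle between the endpoints is δ = arccos(p₁·p₂) ≈ 1.128 rad (64.7°). The total great-circle distance is δ·R ≈ 1.128 × 6371 ≈ 7189 km, so the target fraction is f = 2500/7189 ≈ 0.348.
Interpolate at f ≈ 0.348 with slerp weights a = sin((1−f)δ)/sin δ ≈ 0.743, b = sin(fδ)/sin δ ≈ 0.423.
p = a·p₁ + b·p₂ ≈ (0.470, 0.670, 0.574); φ = arcsin(p_z) ≈ 35.05°, λ = atan2(p_y, p_x) ≈ 54.98°.

≈ 35°N, 55°E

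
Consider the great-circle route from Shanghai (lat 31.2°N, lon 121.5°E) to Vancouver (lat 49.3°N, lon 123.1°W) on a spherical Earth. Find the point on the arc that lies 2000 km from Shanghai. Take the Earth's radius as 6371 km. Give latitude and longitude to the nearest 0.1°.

From cos δ = sin φ₁ sin φ₂ + cos φ₁ cos φ₂ cos Δλ, the central angle is δ ≈ 1.417 rad (81.2°). The total great-circle distance is δ·R ≈ 1.417 × 6371 ≈ 9026 km, so the target fraction is f = 2000/9026 ≈ 0.222.
Interpolate at f ≈ 0.222 with slerp weights a = sin((1−f)δ)/sin δ ≈ 0.903, b = sin(fδ)/sin δ ≈ 0.312.
p = a·p₁ + b·p₂ ≈ (-0.515, 0.488, 0.705); φ = arcsin(p_z) ≈ 44.81°, λ = atan2(p_y, p_x) ≈ 136.54°.

≈ lat 44.8°N, lon 136.5°E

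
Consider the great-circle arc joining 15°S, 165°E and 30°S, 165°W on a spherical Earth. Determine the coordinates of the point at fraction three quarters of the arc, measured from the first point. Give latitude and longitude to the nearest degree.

From cos δ = sin φ₁ sin φ₂ + cos φ₁ cos φ₂ cos Δλ, the central angle is δ ≈ 0.547 rad (31.4°).
Interpolate at f = 3/4 with slerp weights a = sin((1−f)δ)/sin δ ≈ 0.262, b = sin(fδ)/sin δ ≈ 0.767.
p = a·p₁ + b·p₂ ≈ (-0.886, -0.106, -0.451); φ = arcsin(p_z) ≈ -26.82°, λ = atan2(p_y, p_x) ≈ -173.16°.

≈ 27°S, 173°W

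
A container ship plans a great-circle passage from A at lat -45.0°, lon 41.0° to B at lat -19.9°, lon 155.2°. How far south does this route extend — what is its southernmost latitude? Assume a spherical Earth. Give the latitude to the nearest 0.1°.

≈ -52.6°

The great circle lies in the plane with unit normal n̂ = (p₁ × p₂)/|p₁ × p₂|.
Here n̂_z ≈ +0.607; the vertex latitude is φ_max = arccos|n̂_z| ≈ 52.6°.
Check via Clairaut: cos φ_max = |cos φ₁| · sin C = cos(45.0°)·sin(120.9°) ≈ 0.607, again giving ≈ 52.6°.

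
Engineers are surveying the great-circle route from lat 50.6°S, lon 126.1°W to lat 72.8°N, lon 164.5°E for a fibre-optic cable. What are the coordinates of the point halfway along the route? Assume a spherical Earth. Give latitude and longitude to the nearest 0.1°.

≈ lat 13.0°N, lon 146.6°W

Write both endpoints as unit vectors p₁, p₂ with components (cos φ cos λ, cos φ sin λ, sin φ).
The central angle between the endpoints is δ = arccos(p₁·p₂) ≈ 2.308 rad (132.2°).
Interpolate at f = 1/2 with slerp weights a = sin((1−f)δ)/sin δ ≈ 1.235, b = sin(fδ)/sin δ ≈ 1.235.
p = a·p₁ + b·p₂ ≈ (-0.814, -0.536, 0.225); φ = arcsin(p_z) ≈ 13.03°, λ = atan2(p_y, p_x) ≈ -146.64°.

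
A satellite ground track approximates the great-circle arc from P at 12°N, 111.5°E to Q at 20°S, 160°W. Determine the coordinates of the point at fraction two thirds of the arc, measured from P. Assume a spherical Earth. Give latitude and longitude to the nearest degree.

Write both endpoints as unit vectors p₁, p₂ with components (cos φ cos λ, cos φ sin λ, sin φ).
The central angle between the endpoints is δ = arccos(p₁·p₂) ≈ 1.618 rad (92.7°).
Interpolate at f = 2/3 with slerp weights a = sin((1−f)δ)/sin δ ≈ 0.514, b = sin(fδ)/sin δ ≈ 0.882.
p = a·p₁ + b·p₂ ≈ (-0.963, 0.184, -0.195); φ = arcsin(p_z) ≈ -11.24°, λ = atan2(p_y, p_x) ≈ 169.17°.

≈ 11°S, 169°E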